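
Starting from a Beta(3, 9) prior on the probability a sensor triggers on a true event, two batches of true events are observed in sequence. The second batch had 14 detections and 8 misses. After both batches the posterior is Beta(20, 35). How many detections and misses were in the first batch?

Because Beta–binomial updating is additive in the counts, the combined data contributed (α_post−α_prior, β_post−β_prior) successes and failures.
Total across both batches: 20−3=17 detections, 35−9=26 misses.
Subtract the second batch: 17−14=3 detections and 26−8=18 misses.

3 detections and 18 misses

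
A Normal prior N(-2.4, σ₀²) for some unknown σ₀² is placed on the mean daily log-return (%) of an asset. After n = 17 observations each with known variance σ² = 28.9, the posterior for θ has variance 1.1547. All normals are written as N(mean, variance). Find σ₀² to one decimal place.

For the Normal–Normal model with known σ², precisions add: τ_n = τ₀ + n/σ².
So 1/σ₀² = 1/1.1547 − 17/28.9 = 0.866026 − 0.588235 = 0.277791.
Hence σ₀² = 1/0.277791 ≈ 3.6.

σ₀² = 3.6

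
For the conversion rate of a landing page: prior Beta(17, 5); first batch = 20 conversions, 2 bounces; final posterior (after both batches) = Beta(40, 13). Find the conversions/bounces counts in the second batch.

Because Beta–binomial updating is additive in the counts, the combined data contributed (α_post−α_prior, β_post−β_prior) successes and failures.
Total across both batches: 40−17=23 conversions, 13−5=8 bounces.
Subtract the first batch: 23−20=3 conversions and 8−2=6 bounces.

3 conversions and 6 bounces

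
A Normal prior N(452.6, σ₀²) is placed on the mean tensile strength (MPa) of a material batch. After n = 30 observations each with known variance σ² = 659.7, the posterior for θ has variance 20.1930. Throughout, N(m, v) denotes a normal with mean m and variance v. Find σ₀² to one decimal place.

σ₀² = 247.1

For the Normal–Normal model with known σ², precisions add: τ_n = τ₀ + n/σ².
So 1/σ₀² = 1/20.1930 − 30/659.7 = 0.049522 − 0.045475 = 0.004047.
Hence σ₀² = 1/0.004047 ≈ 247.1.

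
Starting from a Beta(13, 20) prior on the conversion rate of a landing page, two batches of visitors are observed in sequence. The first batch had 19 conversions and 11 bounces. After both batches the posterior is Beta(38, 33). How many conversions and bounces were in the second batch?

6 conversions and 2 bounces

Sequential conjugate updates are equivalent to a single update on the pooled data, so total successes = posterior α − prior α and total failures = posterior β − prior β.
Total across both batches: 38−13=25 conversions, 33−20=13 bounces.
Subtract the first batch: 25−19=6 conversions and 13−11=2 bounces.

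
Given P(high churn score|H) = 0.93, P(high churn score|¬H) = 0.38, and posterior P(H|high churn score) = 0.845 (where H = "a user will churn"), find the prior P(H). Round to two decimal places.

In odds form, posterior odds = prior odds × likelihood ratio, so prior odds = posterior odds ÷ LR.
Posterior odds = 0.845/(1−0.845) = 5.4516. LR = 0.93/0.38 = 2.4474.
Prior odds = 5.4516/2.4474 = 2.2275, so P(H) = 2.2275/(1+2.2275) ≈ 0.69.

P(H) = 0.69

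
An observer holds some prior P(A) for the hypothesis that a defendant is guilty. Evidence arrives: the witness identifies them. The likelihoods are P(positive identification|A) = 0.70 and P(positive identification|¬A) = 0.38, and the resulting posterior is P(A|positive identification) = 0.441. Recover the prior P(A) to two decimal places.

In odds form, posterior odds = prior odds × likelihood ratio, so prior odds = posterior odds ÷ LR.
Posterior odds = 0.441/(1−0.441) = 0.7889. LR = 0.70/0.38 = 1.8421.
Prior odds = 0.7889/1.8421 = 0.4283, so P(A) = 0.4283/(1+0.4283) ≈ 0.30.

P(A) = 0.30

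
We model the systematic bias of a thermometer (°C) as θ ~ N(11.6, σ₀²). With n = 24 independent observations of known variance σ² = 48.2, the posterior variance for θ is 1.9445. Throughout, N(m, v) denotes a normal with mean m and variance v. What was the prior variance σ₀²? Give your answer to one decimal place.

Posterior precision equals prior precision plus data precision: 1/σ_n² = 1/σ₀² + n/σ².
So 1/σ₀² = 1/1.9445 − 24/48.2 = 0.514271 − 0.497925 = 0.016346.
Hence σ₀² = 1/0.016346 ≈ 61.2.

σ₀² = 61.2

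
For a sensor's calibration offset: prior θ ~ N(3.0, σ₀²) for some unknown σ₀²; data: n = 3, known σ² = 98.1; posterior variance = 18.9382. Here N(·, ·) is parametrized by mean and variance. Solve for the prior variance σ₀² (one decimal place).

For the Normal–Normal model with known σ², precisions add: τ_n = τ₀ + n/σ².
So 1/σ₀² = 1/18.9382 − 3/98.1 = 0.052803 − 0.030581 = 0.022222.
Hence σ₀² = 1/0.022222 ≈ 45.0.

σ₀² = 45.0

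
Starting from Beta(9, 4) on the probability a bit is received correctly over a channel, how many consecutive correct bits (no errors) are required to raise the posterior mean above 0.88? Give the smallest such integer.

After k correct bits and 0 errors the posterior is Beta(9+k, 4), with mean (9+k)/(9+4+k).
Set (9+k)/(13+k) > 0.88 and solve: k > (0.88·13 − 9)/(1 − 0.88) = 20.333.
The smallest integer exceeding 20.333 is 21, and checking k=21: (30)/(34) = 0.8824 > 0.88.

k = 21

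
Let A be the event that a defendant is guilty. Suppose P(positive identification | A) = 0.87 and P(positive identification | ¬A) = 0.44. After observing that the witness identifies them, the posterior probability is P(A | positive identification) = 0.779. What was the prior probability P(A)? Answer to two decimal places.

In odds form, posterior odds = prior odds × likelihood ratio, so prior odds = posterior odds ÷ LR.
Posterior odds = 0.779/(1−0.779) = 3.5249. LR = 0.87/0.44 = 1.9773.
Prior odds = 3.5249/1.9773 = 1.7827, so P(A) = 1.7827/(1+1.7827) ≈ 0.64.

P(A) = 0.64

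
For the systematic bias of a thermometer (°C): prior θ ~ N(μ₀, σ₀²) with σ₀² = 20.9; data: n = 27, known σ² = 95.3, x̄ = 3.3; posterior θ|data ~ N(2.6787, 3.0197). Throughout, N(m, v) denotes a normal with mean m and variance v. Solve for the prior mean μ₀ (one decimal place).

With known observation variance, the Normal–Normal posterior has precision τ_n = τ₀ + n/σ² and mean μ_n = (τ₀μ₀ + (n/σ²)x̄)/τ_n.
Here τ₀ = 1/20.9 = 0.047847 and τ_data = 27/95.3 = 0.283316, so τ_n = 0.331163.
Rearranging for μ₀: μ₀ = (μ_n·τ_n − τ_data·x̄)/τ₀ = (2.6787·0.331163 − 0.283316·3.3) / 0.047847 = -0.047856/0.047847 ≈ -1.0.

μ₀ = -1.0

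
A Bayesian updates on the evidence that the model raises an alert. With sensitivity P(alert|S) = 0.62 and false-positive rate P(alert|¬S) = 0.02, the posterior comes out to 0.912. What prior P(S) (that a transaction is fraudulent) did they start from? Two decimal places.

P(S) = 0.25

In odds form, posterior odds = prior odds × likelihood ratio, so prior odds = posterior odds ÷ LR.
Posterior odds = 0.912/(1−0.912) = 10.3636. LR = 0.62/0.02 = 31.0000.
Prior odds = 10.3636/31.0000 = 0.3343, so P(S) = 0.3343/(1+0.3343) ≈ 0.25.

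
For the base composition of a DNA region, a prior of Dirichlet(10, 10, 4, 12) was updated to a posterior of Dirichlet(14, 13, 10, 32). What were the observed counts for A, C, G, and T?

counts (4, 3, 6, 20)

For a Dirichlet(α) prior with multinomial counts c, the posterior is Dirichlet(α + c) componentwise.
Counts are posterior − prior componentwise: 14−10=4, 13−10=3, 10−4=6, 32−12=20.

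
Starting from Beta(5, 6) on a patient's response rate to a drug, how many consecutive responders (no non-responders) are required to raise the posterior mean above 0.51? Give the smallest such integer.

After k responders and 0 non-responders the posterior is Beta(5+k, 6), with mean (5+k)/(5+6+k).
Set (5+k)/(11+k) > 0.51 and solve: k > (0.51·11 − 5)/(1 − 0.51) = 1.245.
The smallest integer exceeding 1.245 is 2.

k = 2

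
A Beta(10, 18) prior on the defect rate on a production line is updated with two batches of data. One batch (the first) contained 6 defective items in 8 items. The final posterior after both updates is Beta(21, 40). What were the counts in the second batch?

Sequential conjugate updates are equivalent to a single update on the pooled data, so total successes = posterior α − prior α and total failures = posterior β − prior β.
Total across both batches: 21−10=11 defective items, 40−18=22 good items.
Subtract the first batch: 11−6=5 defective items and 22−2=20 good items.

5 defective items and 20 good items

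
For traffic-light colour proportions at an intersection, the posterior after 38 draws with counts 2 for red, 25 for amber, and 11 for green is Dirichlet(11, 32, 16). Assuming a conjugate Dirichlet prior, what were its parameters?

For a Dirichlet(α) prior with multinomial counts c, the posterior is Dirichlet(α + c) componentwise.
Subtract each count from the matching posterior parameter: 11−2=9, 32−25=7, 16−11=5.

Dirichlet(9, 7, 5)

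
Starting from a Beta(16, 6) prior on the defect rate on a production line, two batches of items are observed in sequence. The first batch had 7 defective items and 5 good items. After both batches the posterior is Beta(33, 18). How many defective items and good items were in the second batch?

10 defective items and 7 good items

Because Beta–binomial updating is additive in the counts, the combined data contributed (α_post−α_prior, β_post−β_prior) successes and failures.
Total across both batches: 33−16=17 defective items, 18−6=12 good items.
Subtract the first batch: 17−7=10 defective items and 12−5=7 good items.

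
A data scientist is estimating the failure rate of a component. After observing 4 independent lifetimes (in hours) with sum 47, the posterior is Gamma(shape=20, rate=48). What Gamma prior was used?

Gamma(shape=16, rate=1)

Gamma–exponential conjugacy: posterior shape = α + n, posterior rate = β + Σtᵢ.
So α = 20 − 4 = 16 and β = 48 − 47 = 1.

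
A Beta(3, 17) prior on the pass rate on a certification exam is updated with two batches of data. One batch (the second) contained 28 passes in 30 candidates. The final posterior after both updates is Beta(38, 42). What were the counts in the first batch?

Because Beta–binomial updating is additive in the counts, the combined data contributed (α_post−α_prior, β_post−β_prior) successes and failures.
Total across both batches: 38−3=35 passes, 42−17=25 failures.
Subtract the second batch: 35−28=7 passes and 25−2=23 failures.

7 passes and 23 failures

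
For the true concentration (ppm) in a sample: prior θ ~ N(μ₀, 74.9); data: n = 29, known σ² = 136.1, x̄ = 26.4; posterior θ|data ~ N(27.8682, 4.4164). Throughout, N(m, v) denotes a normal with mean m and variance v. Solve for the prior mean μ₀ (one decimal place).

With known observation variance, the Normal–Normal posterior has precision τ_n = τ₀ + n/σ² and mean μ_n = (τ₀μ₀ + (n/σ²)x̄)/τ_n.
Here τ₀ = 1/74.9 = 0.013351 and τ_data = 29/136.1 = 0.213079, so τ_n = 0.226430.
Rearranging for μ₀: μ₀ = (μ_n·τ_n − τ_data·x̄)/τ₀ = (27.8682·0.226430 − 0.213079·26.4) / 0.013351 = 0.684911/0.013351 ≈ 51.3.

μ₀ = 51.3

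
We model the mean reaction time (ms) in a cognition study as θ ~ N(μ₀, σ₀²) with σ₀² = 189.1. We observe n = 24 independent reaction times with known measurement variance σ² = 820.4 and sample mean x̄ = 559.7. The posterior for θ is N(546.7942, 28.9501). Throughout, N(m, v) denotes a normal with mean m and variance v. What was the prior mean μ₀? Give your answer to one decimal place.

μ₀ = 475.4

With known observation variance, the Normal–Normal posterior has precision τ_n = τ₀ + n/σ² and mean μ_n = (τ₀μ₀ + (n/σ²)x̄)/τ_n.
Here τ₀ = 1/189.1 = 0.005288 and τ_data = 24/820.4 = 0.029254, so τ_n = 0.034542.
Rearranging for μ₀: μ₀ = (μ_n·τ_n − τ_data·x̄)/τ₀ = (546.7942·0.034542 − 0.029254·559.7) / 0.005288 = 2.513901/0.005288 ≈ 475.4.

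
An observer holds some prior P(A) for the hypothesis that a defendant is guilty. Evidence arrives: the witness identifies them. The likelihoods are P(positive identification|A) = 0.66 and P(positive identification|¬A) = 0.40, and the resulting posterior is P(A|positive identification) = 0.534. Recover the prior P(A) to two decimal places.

P(A) = 0.41

In odds form, posterior odds = prior odds × likelihood ratio, so prior odds = posterior odds ÷ LR.
Posterior odds = 0.534/(1−0.534) = 1.1459. LR = 0.66/0.40 = 1.6500.
Prior odds = 1.1459/1.6500 = 0.6945, so P(A) = 0.6945/(1+0.6945) ≈ 0.41.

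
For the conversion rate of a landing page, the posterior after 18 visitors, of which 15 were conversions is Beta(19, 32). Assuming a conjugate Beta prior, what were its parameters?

Beta(4, 29)

A Beta(a, b) prior with s successes and f failures in binomial data gives a Beta(a+s, b+f) posterior.
So a = 19 − 15 = 4 and b = 32 − 3 = 29.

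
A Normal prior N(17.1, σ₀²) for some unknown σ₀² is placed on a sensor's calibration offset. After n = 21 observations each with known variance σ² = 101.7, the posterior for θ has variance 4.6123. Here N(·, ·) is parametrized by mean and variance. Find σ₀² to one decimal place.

σ₀² = 96.9

For the Normal–Normal model with known σ², precisions add: τ_n = τ₀ + n/σ².
So 1/σ₀² = 1/4.6123 − 21/101.7 = 0.216812 − 0.206490 = 0.010322.
Hence σ₀² = 1/0.010322 ≈ 96.9.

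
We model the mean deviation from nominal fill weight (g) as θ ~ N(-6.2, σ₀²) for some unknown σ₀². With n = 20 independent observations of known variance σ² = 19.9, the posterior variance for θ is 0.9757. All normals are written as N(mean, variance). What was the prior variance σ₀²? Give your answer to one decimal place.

σ₀² = 50.3

For the Normal–Normal model with known σ², precisions add: τ_n = τ₀ + n/σ².
So 1/σ₀² = 1/0.9757 − 20/19.9 = 1.024905 − 1.005025 = 0.019880.
Hence σ₀² = 1/0.019880 ≈ 50.3.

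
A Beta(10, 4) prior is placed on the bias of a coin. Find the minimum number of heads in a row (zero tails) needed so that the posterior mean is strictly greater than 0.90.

After k heads and 0 tails the posterior is Beta(10+k, 4), with mean (10+k)/(10+4+k).
Set (10+k)/(14+k) > 0.90 and solve: k > (0.90·14 − 10)/(1 − 0.90) = 26.000.
The smallest integer exceeding 26.000 is 27, and checking k=27: (37)/(41) = 0.9024 > 0.90.

k = 27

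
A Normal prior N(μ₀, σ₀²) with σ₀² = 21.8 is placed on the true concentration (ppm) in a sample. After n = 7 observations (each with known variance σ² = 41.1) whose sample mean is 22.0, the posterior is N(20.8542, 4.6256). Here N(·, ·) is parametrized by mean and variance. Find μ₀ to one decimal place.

μ₀ = 16.6

With known observation variance, the Normal–Normal posterior has precision τ_n = τ₀ + n/σ² and mean μ_n = (τ₀μ₀ + (n/σ²)x̄)/τ_n.
Here τ₀ = 1/21.8 = 0.045872 and τ_data = 7/41.1 = 0.170316, so τ_n = 0.216188.
Rearranging for μ₀: μ₀ = (μ_n·τ_n − τ_data·x̄)/τ₀ = (20.8542·0.216188 − 0.170316·22.0) / 0.045872 = 0.761476/0.045872 ≈ 16.6.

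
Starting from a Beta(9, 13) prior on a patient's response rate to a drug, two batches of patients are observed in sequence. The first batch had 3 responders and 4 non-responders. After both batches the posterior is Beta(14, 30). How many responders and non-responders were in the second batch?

2 responders and 13 non-responders

Sequential conjugate updates are equivalent to a single update on the pooled data, so total successes = posterior α − prior α and total failures = posterior β − prior β.
Total across both batches: 14−9=5 responders, 30−13=17 non-responders.
Subtract the first batch: 5−3=2 responders and 17−4=13 non-responders.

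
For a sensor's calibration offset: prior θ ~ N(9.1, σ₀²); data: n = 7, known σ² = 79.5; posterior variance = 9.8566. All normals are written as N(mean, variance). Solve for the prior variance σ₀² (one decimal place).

σ₀² = 74.6

For the Normal–Normal model with known σ², precisions add: τ_n = τ₀ + n/σ².
So 1/σ₀² = 1/9.8566 − 7/79.5 = 0.101455 − 0.088050 = 0.013405.
Hence σ₀² = 1/0.013405 ≈ 74.6.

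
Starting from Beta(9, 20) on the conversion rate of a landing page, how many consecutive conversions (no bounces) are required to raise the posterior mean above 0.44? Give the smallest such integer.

After k conversions and 0 bounces the posterior is Beta(9+k, 20), with mean (9+k)/(9+20+k).
Set (9+k)/(29+k) > 0.44 and solve: k > (0.44·29 − 9)/(1 − 0.44) = 6.714.
The smallest integer exceeding 6.714 is 7, and checking k=7: (16)/(36) = 0.4444 > 0.44.

k = 7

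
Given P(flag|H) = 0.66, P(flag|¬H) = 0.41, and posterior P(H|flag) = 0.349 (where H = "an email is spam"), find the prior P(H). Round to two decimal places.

P(H) = 0.25

Bayes' rule in odds form gives O(H|E) = O(H)·[P(E|H)/P(E|¬H)], hence O(H) = O(H|E)/LR.
Posterior odds = 0.349/(1−0.349) = 0.5361. LR = 0.66/0.41 = 1.6098.
Prior odds = 0.5361/1.6098 = 0.3330, so P(H) = 0.3330/(1+0.3330) ≈ 0.25.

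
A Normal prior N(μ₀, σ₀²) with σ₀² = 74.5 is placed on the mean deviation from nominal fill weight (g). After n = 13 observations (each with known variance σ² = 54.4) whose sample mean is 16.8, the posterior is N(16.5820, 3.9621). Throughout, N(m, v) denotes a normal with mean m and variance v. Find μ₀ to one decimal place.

μ₀ = 12.7

The posterior mean is a precision-weighted average: μ_n = (τ₀μ₀ + τ_data·x̄)/(τ₀+τ_data), with τ₀=1/σ₀² and τ_data=n/σ².
Here τ₀ = 1/74.5 = 0.013423 and τ_data = 13/54.4 = 0.238971, so τ_n = 0.252394.
Rearranging for μ₀: μ₀ = (μ_n·τ_n − τ_data·x̄)/τ₀ = (16.5820·0.252394 − 0.238971·16.8) / 0.013423 = 0.170485/0.013423 ≈ 12.7.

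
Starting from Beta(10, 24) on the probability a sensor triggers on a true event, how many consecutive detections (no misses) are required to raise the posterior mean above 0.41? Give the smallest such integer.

After k detections and 0 misses the posterior is Beta(10+k, 24), with mean (10+k)/(10+24+k).
Set (10+k)/(34+k) > 0.41 and solve: k > (0.41·34 − 10)/(1 − 0.41) = 6.678.
The smallest integer exceeding 6.678 is 7, and checking k=7: (17)/(41) = 0.4146 > 0.41.

k = 7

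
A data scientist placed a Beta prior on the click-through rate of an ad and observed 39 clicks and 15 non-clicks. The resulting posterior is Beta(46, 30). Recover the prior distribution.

Beta(7, 15)

A Beta(a, b) prior with s successes and f failures in binomial data gives a Beta(a+s, b+f) posterior.
So a = 46 − 39 = 7 and b = 30 − 15 = 15.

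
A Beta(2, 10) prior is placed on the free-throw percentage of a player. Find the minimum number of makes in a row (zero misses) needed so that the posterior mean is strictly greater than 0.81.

After k makes and 0 misses the posterior is Beta(2+k, 10), with mean (2+k)/(2+10+k).
Set (2+k)/(12+k) > 0.81 and solve: k > (0.81·12 − 2)/(1 − 0.81) = 40.632.
The smallest integer exceeding 40.632 is 41, and checking k=41: (43)/(53) = 0.8113 > 0.81.

k = 41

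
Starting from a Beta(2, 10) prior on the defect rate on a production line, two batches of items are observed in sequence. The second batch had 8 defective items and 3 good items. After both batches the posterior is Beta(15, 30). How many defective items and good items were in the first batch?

5 defective items and 17 good items

Because Beta–binomial updating is additive in the counts, the combined data contributed (α_post−α_prior, β_post−β_prior) successes and failures.
Total across both batches: 15−2=13 defective items, 30−10=20 good items.
Subtract the second batch: 13−8=5 defective items and 20−3=17 good items.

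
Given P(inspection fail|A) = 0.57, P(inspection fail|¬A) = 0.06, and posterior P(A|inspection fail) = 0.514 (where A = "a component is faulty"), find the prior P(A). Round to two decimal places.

P(A) = 0.10

In odds form, posterior odds = prior odds × likelihood ratio, so prior odds = posterior odds ÷ LR.
Posterior odds = 0.514/(1−0.514) = 1.0576. LR = 0.57/0.06 = 9.5000.
Prior odds = 1.0576/9.5000 = 0.1113, so P(A) = 0.1113/(1+0.1113) ≈ 0.10.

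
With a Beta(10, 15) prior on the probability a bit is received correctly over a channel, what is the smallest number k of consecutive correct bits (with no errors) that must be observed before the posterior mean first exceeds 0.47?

k = 4

After k correct bits and 0 errors the posterior is Beta(10+k, 15), with mean (10+k)/(10+15+k).
Set (10+k)/(25+k) > 0.47 and solve: k > (0.47·25 − 10)/(1 − 0.47) = 3.302.
The smallest integer exceeding 3.302 is 4, and checking k=4: (14)/(29) = 0.4828 > 0.47.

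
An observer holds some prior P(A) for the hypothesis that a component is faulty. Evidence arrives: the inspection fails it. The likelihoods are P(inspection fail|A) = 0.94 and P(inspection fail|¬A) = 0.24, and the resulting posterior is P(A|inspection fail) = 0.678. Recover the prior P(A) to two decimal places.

Bayes' rule in odds form gives O(A|E) = O(A)·[P(E|A)/P(E|¬A)], hence O(A) = O(A|E)/LR.
Posterior odds = 0.678/(1−0.678) = 2.1056. LR = 0.94/0.24 = 3.9167.
Prior odds = 2.1056/3.9167 = 0.5376, so P(A) = 0.5376/(1+0.5376) ≈ 0.35.

P(A) = 0.35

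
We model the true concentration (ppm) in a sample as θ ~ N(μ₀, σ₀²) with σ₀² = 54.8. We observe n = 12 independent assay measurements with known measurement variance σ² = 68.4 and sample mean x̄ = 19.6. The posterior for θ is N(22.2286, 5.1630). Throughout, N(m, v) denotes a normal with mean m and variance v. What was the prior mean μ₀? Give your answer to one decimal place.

μ₀ = 47.5

With known observation variance, the Normal–Normal posterior has precision τ_n = τ₀ + n/σ² and mean μ_n = (τ₀μ₀ + (n/σ²)x̄)/τ_n.
Here τ₀ = 1/54.8 = 0.018248 and τ_data = 12/68.4 = 0.175439, so τ_n = 0.193687.
Rearranging for μ₀: μ₀ = (μ_n·τ_n − τ_data·x̄)/τ₀ = (22.2286·0.193687 − 0.175439·19.6) / 0.018248 = 0.866786/0.018248 ≈ 47.5.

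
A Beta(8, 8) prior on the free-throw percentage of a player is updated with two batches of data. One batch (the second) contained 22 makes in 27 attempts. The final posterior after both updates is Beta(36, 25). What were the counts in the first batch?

Sequential conjugate updates are equivalent to a single update on the pooled data, so total successes = posterior α − prior α and total failures = posterior β − prior β.
Total across both batches: 36−8=28 makes, 25−8=17 misses.
Subtract the second batch: 28−22=6 makes and 17−5=12 misses.

6 makes and 12 misses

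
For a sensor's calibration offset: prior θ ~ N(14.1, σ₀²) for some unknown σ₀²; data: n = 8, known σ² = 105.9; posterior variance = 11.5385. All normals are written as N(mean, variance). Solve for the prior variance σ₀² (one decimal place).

σ₀² = 89.9

Posterior precision equals prior precision plus data precision: 1/σ_n² = 1/σ₀² + n/σ².
So 1/σ₀² = 1/11.5385 − 8/105.9 = 0.086666 − 0.075543 = 0.011123.
Hence σ₀² = 1/0.011123 ≈ 89.9.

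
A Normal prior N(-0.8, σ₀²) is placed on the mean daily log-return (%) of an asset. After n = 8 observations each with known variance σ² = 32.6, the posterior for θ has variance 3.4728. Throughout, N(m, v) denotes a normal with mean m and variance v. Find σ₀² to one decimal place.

σ₀² = 23.5

For the Normal–Normal model with known σ², precisions add: τ_n = τ₀ + n/σ².
So 1/σ₀² = 1/3.4728 − 8/32.6 = 0.287952 − 0.245399 = 0.042553.
Hence σ₀² = 1/0.042553 ≈ 23.5.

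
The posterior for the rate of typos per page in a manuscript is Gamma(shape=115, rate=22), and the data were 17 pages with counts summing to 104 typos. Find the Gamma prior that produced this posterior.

A Gamma(α, β) prior (rate parametrization) on a Poisson rate with n observations summing to S gives posterior Gamma(α+S, β+n).
So α = 115 − 104 = 11 and β = 22 − 17 = 5.

Gamma(shape=11, rate=5)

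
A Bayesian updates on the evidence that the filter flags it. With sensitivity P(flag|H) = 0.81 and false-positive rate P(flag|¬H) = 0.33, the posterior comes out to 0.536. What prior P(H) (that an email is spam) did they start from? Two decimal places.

In odds form, posterior odds = prior odds × likelihood ratio, so prior odds = posterior odds ÷ LR.
Posterior odds = 0.536/(1−0.536) = 1.1552. LR = 0.81/0.33 = 2.4545.
Prior odds = 1.1552/2.4545 = 0.4706, so P(H) = 0.4706/(1+0.4706) ≈ 0.32.

P(H) = 0.32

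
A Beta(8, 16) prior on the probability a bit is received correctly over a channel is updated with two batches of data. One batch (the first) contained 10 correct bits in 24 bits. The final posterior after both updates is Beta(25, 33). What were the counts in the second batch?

Sequential conjugate updates are equivalent to a single update on the pooled data, so total successes = posterior α − prior α and total failures = posterior β − prior β.
Total across both batches: 25−8=17 correct bits, 33−16=17 errors.
Subtract the first batch: 17−10=7 correct bits and 17−14=3 errors.

7 correct bits and 3 errors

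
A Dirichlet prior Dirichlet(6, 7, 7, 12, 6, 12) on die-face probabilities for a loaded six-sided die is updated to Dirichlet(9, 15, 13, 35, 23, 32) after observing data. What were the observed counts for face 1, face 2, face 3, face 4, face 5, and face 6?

counts (3, 8, 6, 23, 17, 20)

For a Dirichlet(α) prior with multinomial counts c, the posterior is Dirichlet(α + c) componentwise.
Counts are posterior − prior componentwise: 9−6=3, 15−7=8, 13−7=6, 35−12=23, 23−6=17, 32−12=20.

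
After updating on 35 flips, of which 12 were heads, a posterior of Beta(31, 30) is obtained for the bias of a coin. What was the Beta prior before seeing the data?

A Beta(a, b) prior with s successes and f failures in binomial data gives a Beta(a+s, b+f) posterior.
So a = 31 − 12 = 19 and b = 30 − 23 = 7.

Beta(19, 7)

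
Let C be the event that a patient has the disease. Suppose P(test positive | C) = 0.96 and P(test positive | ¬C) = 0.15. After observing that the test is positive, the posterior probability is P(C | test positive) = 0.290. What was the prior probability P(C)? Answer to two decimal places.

P(C) = 0.06

Bayes' rule in odds form gives O(C|E) = O(C)·[P(E|C)/P(E|¬C)], hence O(C) = O(C|E)/LR.
Posterior odds = 0.290/(1−0.290) = 0.4085. LR = 0.96/0.15 = 6.4000.
Prior odds = 0.4085/6.4000 = 0.0638, so P(C) = 0.0638/(1+0.0638) ≈ 0.06.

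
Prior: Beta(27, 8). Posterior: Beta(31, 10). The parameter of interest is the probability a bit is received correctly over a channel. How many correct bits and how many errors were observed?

4 correct bits and 2 errors

Beta is conjugate to the binomial likelihood: posterior = Beta(α+s, β+f).
Match parameters: s=31−27=4, f=10−8=2.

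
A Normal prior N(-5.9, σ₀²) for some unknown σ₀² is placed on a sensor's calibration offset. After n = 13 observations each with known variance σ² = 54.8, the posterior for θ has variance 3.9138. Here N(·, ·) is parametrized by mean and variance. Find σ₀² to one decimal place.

Posterior precision equals prior precision plus data precision: 1/σ_n² = 1/σ₀² + n/σ².
So 1/σ₀² = 1/3.9138 − 13/54.8 = 0.255506 − 0.237226 = 0.018280.
Hence σ₀² = 1/0.018280 ≈ 54.7.

σ₀² = 54.7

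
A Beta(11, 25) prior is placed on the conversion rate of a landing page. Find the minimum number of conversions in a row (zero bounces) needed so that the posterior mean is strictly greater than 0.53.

After k conversions and 0 bounces the posterior is Beta(11+k, 25), with mean (11+k)/(11+25+k).
Set (11+k)/(36+k) > 0.53 and solve: k > (0.53·36 − 11)/(1 − 0.53) = 17.191.
The smallest integer exceeding 17.191 is 18.

k = 18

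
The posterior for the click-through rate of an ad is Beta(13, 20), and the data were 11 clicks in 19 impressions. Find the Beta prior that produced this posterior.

Beta(2, 12)

Beta is conjugate to the binomial likelihood: posterior = Beta(α+s, β+f).
Subtract the data counts: 13−11=2, 20−8=12.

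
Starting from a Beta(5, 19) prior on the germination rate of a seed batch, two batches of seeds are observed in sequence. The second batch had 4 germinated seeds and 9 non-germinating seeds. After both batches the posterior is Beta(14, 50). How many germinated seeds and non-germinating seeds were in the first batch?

Because Beta–binomial updating is additive in the counts, the combined data contributed (α_post−α_prior, β_post−β_prior) successes and failures.
Total across both batches: 14−5=9 germinated seeds, 50−19=31 non-germinating seeds.
Subtract the second batch: 9−4=5 germinated seeds and 31−9=22 non-germinating seeds.

5 germinated seeds and 22 non-germinating seeds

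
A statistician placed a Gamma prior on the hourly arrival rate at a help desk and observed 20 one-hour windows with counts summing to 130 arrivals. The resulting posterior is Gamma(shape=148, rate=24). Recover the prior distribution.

Gamma(shape=18, rate=4)

Gamma–Poisson conjugacy: posterior shape = α + Σxᵢ, posterior rate = β + n.
So α = 148 − 130 = 18 and β = 24 − 20 = 4.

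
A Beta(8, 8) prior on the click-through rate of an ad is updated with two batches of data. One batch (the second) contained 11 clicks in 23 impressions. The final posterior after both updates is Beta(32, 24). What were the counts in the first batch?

Sequential conjugate updates are equivalent to a single update on the pooled data, so total successes = posterior α − prior α and total failures = posterior β − prior β.
Total across both batches: 32−8=24 clicks, 24−8=16 non-clicks.
Subtract the second batch: 24−11=13 clicks and 16−12=4 non-clicks.

13 clicks and 4 non-clicks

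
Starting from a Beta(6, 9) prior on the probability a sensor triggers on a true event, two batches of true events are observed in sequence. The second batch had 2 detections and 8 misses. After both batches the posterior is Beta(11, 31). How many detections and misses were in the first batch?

Sequential conjugate updates are equivalent to a single update on the pooled data, so total successes = posterior α − prior α and total failures = posterior β − prior β.
Total across both batches: 11−6=5 detections, 31−9=22 misses.
Subtract the second batch: 5−2=3 detections and 22−8=14 misses.

3 detections and 14 misses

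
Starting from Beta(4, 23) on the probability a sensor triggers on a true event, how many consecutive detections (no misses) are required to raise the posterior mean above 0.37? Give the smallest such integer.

After k detections and 0 misses the posterior is Beta(4+k, 23), with mean (4+k)/(4+23+k).
Set (4+k)/(27+k) > 0.37 and solve: k > (0.37·27 − 4)/(1 − 0.37) = 9.508.
The smallest integer exceeding 9.508 is 10, and checking k=10: (14)/(37) = 0.3784 > 0.37.

k = 10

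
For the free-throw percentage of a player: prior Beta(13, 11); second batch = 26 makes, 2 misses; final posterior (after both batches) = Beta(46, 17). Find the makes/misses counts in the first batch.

7 makes and 4 misses

Because Beta–binomial updating is additive in the counts, the combined data contributed (α_post−α_prior, β_post−β_prior) successes and failures.
Total across both batches: 46−13=33 makes, 17−11=6 misses.
Subtract the second batch: 33−26=7 makes and 6−2=4 misses.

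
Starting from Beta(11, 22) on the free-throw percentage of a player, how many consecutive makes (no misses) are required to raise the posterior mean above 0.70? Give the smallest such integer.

k = 41

After k makes and 0 misses the posterior is Beta(11+k, 22), with mean (11+k)/(11+22+k).
Set (11+k)/(33+k) > 0.70 and solve: k > (0.70·33 − 11)/(1 − 0.70) = 40.333.
The smallest integer exceeding 40.333 is 41, and checking k=41: (52)/(74) = 0.7027 > 0.70.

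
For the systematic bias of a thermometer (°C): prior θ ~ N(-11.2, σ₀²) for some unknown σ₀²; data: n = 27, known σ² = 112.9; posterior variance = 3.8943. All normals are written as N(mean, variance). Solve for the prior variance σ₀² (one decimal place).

Posterior precision equals prior precision plus data precision: 1/σ_n² = 1/σ₀² + n/σ².
So 1/σ₀² = 1/3.8943 − 27/112.9 = 0.256786 − 0.239150 = 0.017636.
Hence σ₀² = 1/0.017636 ≈ 56.7.

σ₀² = 56.7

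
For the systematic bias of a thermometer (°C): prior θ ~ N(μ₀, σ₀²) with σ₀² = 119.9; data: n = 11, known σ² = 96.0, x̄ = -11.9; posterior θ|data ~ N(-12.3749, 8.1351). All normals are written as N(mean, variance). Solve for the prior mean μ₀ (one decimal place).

The posterior mean is a precision-weighted average: μ_n = (τ₀μ₀ + τ_data·x̄)/(τ₀+τ_data), with τ₀=1/σ₀² and τ_data=n/σ².
Here τ₀ = 1/119.9 = 0.008340 and τ_data = 11/96.0 = 0.114583, so τ_n = 0.122923.
Rearranging for μ₀: μ₀ = (μ_n·τ_n − τ_data·x̄)/τ₀ = (-12.3749·0.122923 − 0.114583·-11.9) / 0.008340 = -0.157622/0.008340 ≈ -18.9.

μ₀ = -18.9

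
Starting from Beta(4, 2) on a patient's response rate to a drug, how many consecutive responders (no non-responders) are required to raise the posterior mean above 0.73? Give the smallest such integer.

After k responders and 0 non-responders the posterior is Beta(4+k, 2), with mean (4+k)/(4+2+k).
Set (4+k)/(6+k) > 0.73 and solve: k > (0.73·6 − 4)/(1 − 0.73) = 1.407.
The smallest integer exceeding 1.407 is 2.

k = 2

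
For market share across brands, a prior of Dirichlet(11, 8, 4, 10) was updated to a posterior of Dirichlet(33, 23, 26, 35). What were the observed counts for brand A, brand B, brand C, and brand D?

For a Dirichlet(α) prior with multinomial counts c, the posterior is Dirichlet(α + c) componentwise.
Counts are posterior − prior componentwise: 33−11=22, 23−8=15, 26−4=22, 35−10=25.

counts (22, 15, 22, 25)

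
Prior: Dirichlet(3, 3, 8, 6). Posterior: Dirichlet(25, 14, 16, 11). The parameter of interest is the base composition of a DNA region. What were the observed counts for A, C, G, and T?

counts (22, 11, 8, 5)

For a Dirichlet(α) prior with multinomial counts c, the posterior is Dirichlet(α + c) componentwise.
Counts are posterior − prior componentwise: 25−3=22, 14−3=11, 16−8=8, 11−6=5.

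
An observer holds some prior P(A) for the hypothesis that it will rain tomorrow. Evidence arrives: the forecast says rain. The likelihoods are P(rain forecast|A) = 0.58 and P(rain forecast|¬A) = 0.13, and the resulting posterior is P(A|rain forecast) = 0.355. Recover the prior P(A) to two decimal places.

Bayes' rule in odds form gives O(A|E) = O(A)·[P(E|A)/P(E|¬A)], hence O(A) = O(A|E)/LR.
Posterior odds = 0.355/(1−0.355) = 0.5504. LR = 0.58/0.13 = 4.4615.
Prior odds = 0.5504/4.4615 = 0.1234, so P(A) = 0.1234/(1+0.1234) ≈ 0.11.

P(A) = 0.11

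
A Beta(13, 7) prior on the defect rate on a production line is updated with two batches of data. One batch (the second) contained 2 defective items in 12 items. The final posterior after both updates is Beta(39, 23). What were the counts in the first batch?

Sequential conjugate updates are equivalent to a single update on the pooled data, so total successes = posterior α − prior α and total failures = posterior β − prior β.
Total across both batches: 39−13=26 defective items, 23−7=16 good items.
Subtract the second batch: 26−2=24 defective items and 16−10=6 good items.

24 defective items and 6 good items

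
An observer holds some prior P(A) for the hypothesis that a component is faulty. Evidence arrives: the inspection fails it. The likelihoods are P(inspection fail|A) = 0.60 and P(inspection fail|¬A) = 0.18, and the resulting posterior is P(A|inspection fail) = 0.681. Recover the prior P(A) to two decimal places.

Bayes' rule in odds form gives O(A|E) = O(A)·[P(E|A)/P(E|¬A)], hence O(A) = O(A|E)/LR.
Posterior odds = 0.681/(1−0.681) = 2.1348. LR = 0.60/0.18 = 3.3333.
Prior odds = 2.1348/3.3333 = 0.6404, so P(A) = 0.6404/(1+0.6404) ≈ 0.39.

P(A) = 0.39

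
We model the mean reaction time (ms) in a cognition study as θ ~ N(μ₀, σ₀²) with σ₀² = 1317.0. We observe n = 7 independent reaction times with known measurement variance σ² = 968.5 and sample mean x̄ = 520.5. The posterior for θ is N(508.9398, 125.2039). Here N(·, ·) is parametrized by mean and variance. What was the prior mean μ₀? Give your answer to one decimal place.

μ₀ = 398.9

The posterior mean is a precision-weighted average: μ_n = (τ₀μ₀ + τ_data·x̄)/(τ₀+τ_data), with τ₀=1/σ₀² and τ_data=n/σ².
Here τ₀ = 1/1317.0 = 0.000759 and τ_data = 7/968.5 = 0.007228, so τ_n = 0.007987.
Rearranging for μ₀: μ₀ = (μ_n·τ_n − τ_data·x̄)/τ₀ = (508.9398·0.007987 − 0.007228·520.5) / 0.000759 = 0.302728/0.000759 ≈ 398.9.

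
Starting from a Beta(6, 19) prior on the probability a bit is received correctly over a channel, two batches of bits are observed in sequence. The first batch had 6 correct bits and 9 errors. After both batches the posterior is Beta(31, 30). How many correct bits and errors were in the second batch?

Because Beta–binomial updating is additive in the counts, the combined data contributed (α_post−α_prior, β_post−β_prior) successes and failures.
Total across both batches: 31−6=25 correct bits, 30−19=11 errors.
Subtract the first batch: 25−6=19 correct bits and 11−9=2 errors.

19 correct bits and 2 errors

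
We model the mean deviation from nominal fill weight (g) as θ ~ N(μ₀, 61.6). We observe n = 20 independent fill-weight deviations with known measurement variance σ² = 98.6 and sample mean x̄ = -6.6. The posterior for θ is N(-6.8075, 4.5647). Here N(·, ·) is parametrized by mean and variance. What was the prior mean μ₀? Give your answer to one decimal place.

μ₀ = -9.4

With known observation variance, the Normal–Normal posterior has precision τ_n = τ₀ + n/σ² and mean μ_n = (τ₀μ₀ + (n/σ²)x̄)/τ_n.
Here τ₀ = 1/61.6 = 0.016234 and τ_data = 20/98.6 = 0.202840, so τ_n = 0.219074.
Rearranging for μ₀: μ₀ = (μ_n·τ_n − τ_data·x̄)/τ₀ = (-6.8075·0.219074 − 0.202840·-6.6) / 0.016234 = -0.152602/0.016234 ≈ -9.4.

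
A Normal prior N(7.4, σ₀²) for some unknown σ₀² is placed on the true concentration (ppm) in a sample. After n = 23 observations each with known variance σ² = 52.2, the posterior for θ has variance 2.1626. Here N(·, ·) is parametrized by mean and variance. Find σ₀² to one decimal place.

For the Normal–Normal model with known σ², precisions add: τ_n = τ₀ + n/σ².
So 1/σ₀² = 1/2.1626 − 23/52.2 = 0.462406 − 0.440613 = 0.021793.
Hence σ₀² = 1/0.021793 ≈ 45.9.

σ₀² = 45.9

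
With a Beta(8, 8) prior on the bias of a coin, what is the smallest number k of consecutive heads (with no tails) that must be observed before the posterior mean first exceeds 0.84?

After k heads and 0 tails the posterior is Beta(8+k, 8), with mean (8+k)/(8+8+k).
Set (8+k)/(16+k) > 0.84 and solve: k > (0.84·16 − 8)/(1 − 0.84) = 34.000.
The smallest integer exceeding 34.000 is 35.

k = 35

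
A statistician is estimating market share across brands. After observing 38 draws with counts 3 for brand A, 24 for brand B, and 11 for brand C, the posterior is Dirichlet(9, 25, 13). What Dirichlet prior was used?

Dirichlet(6, 1, 2)

For a Dirichlet(α) prior with multinomial counts c, the posterior is Dirichlet(α + c) componentwise.
Subtract each count from the matching posterior parameter: 9−3=6, 25−24=1, 13−11=2.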